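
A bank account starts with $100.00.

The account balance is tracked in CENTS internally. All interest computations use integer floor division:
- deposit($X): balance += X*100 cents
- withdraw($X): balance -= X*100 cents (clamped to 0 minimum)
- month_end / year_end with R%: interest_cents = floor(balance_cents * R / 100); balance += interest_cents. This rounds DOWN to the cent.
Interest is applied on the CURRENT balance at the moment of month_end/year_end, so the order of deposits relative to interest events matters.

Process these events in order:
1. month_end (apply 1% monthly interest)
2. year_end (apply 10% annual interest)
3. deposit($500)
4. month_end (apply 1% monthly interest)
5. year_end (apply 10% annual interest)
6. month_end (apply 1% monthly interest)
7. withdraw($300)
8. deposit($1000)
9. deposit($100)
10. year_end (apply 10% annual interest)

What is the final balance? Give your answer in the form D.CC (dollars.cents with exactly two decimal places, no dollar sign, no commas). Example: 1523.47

After 1 (month_end (apply 1% monthly interest)): balance=$101.00 total_interest=$1.00
After 2 (year_end (apply 10% annual interest)): balance=$111.10 total_interest=$11.10
After 3 (deposit($500)): balance=$611.10 total_interest=$11.10
After 4 (month_end (apply 1% monthly interest)): balance=$617.21 total_interest=$17.21
After 5 (year_end (apply 10% annual interest)): balance=$678.93 total_interest=$78.93
After 6 (month_end (apply 1% monthly interest)): balance=$685.71 total_interest=$85.71
After 7 (withdraw($300)): balance=$385.71 total_interest=$85.71
After 8 (deposit($1000)): balance=$1385.71 total_interest=$85.71
After 9 (deposit($100)): balance=$1485.71 total_interest=$85.71
After 10 (year_end (apply 10% annual interest)): balance=$1634.28 total_interest=$234.28

Answer: 1634.28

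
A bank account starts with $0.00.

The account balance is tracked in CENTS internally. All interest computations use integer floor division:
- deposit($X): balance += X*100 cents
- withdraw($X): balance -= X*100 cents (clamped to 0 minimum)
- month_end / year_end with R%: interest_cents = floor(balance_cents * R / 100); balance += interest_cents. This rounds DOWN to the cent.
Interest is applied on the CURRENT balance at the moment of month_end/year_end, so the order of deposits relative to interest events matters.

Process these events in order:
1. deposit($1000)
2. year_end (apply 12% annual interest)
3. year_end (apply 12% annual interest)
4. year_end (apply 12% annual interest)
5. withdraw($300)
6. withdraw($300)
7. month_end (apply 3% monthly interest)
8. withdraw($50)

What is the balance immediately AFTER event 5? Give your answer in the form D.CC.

Answer: 1104.92

Derivation:
After 1 (deposit($1000)): balance=$1000.00 total_interest=$0.00
After 2 (year_end (apply 12% annual interest)): balance=$1120.00 total_interest=$120.00
After 3 (year_end (apply 12% annual interest)): balance=$1254.40 total_interest=$254.40
After 4 (year_end (apply 12% annual interest)): balance=$1404.92 total_interest=$404.92
After 5 (withdraw($300)): balance=$1104.92 total_interest=$404.92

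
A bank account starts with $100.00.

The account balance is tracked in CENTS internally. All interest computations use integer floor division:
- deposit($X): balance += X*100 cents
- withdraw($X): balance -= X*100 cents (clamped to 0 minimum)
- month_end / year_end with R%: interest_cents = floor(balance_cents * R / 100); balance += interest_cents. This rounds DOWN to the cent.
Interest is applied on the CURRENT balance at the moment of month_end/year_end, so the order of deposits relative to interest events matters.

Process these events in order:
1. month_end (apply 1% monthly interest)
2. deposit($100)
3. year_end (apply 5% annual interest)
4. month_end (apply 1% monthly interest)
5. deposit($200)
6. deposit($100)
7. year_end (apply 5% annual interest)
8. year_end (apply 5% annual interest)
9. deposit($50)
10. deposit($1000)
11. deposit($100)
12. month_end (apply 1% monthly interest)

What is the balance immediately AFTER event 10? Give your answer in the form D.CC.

Answer: 1615.75

Derivation:
After 1 (month_end (apply 1% monthly interest)): balance=$101.00 total_interest=$1.00
After 2 (deposit($100)): balance=$201.00 total_interest=$1.00
After 3 (year_end (apply 5% annual interest)): balance=$211.05 total_interest=$11.05
After 4 (month_end (apply 1% monthly interest)): balance=$213.16 total_interest=$13.16
After 5 (deposit($200)): balance=$413.16 total_interest=$13.16
After 6 (deposit($100)): balance=$513.16 total_interest=$13.16
After 7 (year_end (apply 5% annual interest)): balance=$538.81 total_interest=$38.81
After 8 (year_end (apply 5% annual interest)): balance=$565.75 total_interest=$65.75
After 9 (deposit($50)): balance=$615.75 total_interest=$65.75
After 10 (deposit($1000)): balance=$1615.75 total_interest=$65.75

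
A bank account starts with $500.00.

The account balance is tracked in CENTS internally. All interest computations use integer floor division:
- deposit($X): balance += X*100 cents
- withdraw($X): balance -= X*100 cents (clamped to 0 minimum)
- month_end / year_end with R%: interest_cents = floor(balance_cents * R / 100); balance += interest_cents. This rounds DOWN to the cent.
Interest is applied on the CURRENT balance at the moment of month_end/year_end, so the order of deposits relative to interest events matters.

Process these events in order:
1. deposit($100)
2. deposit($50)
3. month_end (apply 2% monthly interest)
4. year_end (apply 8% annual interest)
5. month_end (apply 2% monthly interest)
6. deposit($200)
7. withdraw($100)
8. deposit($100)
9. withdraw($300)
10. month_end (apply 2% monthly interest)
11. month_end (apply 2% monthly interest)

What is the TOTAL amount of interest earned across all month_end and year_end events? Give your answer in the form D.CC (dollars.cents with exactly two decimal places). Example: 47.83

After 1 (deposit($100)): balance=$600.00 total_interest=$0.00
After 2 (deposit($50)): balance=$650.00 total_interest=$0.00
After 3 (month_end (apply 2% monthly interest)): balance=$663.00 total_interest=$13.00
After 4 (year_end (apply 8% annual interest)): balance=$716.04 total_interest=$66.04
After 5 (month_end (apply 2% monthly interest)): balance=$730.36 total_interest=$80.36
After 6 (deposit($200)): balance=$930.36 total_interest=$80.36
After 7 (withdraw($100)): balance=$830.36 total_interest=$80.36
After 8 (deposit($100)): balance=$930.36 total_interest=$80.36
After 9 (withdraw($300)): balance=$630.36 total_interest=$80.36
After 10 (month_end (apply 2% monthly interest)): balance=$642.96 total_interest=$92.96
After 11 (month_end (apply 2% monthly interest)): balance=$655.81 total_interest=$105.81

Answer: 105.81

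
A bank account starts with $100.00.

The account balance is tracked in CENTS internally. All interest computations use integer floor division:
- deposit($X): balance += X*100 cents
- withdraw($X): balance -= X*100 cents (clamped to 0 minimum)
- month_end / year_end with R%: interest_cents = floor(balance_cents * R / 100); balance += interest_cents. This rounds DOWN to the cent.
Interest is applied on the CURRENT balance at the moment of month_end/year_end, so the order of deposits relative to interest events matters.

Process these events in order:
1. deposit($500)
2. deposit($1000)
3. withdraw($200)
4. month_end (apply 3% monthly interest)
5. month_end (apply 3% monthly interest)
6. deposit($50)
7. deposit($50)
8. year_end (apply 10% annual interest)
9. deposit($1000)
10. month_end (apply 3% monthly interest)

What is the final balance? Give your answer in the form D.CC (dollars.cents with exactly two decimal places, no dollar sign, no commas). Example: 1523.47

After 1 (deposit($500)): balance=$600.00 total_interest=$0.00
After 2 (deposit($1000)): balance=$1600.00 total_interest=$0.00
After 3 (withdraw($200)): balance=$1400.00 total_interest=$0.00
After 4 (month_end (apply 3% monthly interest)): balance=$1442.00 total_interest=$42.00
After 5 (month_end (apply 3% monthly interest)): balance=$1485.26 total_interest=$85.26
After 6 (deposit($50)): balance=$1535.26 total_interest=$85.26
After 7 (deposit($50)): balance=$1585.26 total_interest=$85.26
After 8 (year_end (apply 10% annual interest)): balance=$1743.78 total_interest=$243.78
After 9 (deposit($1000)): balance=$2743.78 total_interest=$243.78
After 10 (month_end (apply 3% monthly interest)): balance=$2826.09 total_interest=$326.09

Answer: 2826.09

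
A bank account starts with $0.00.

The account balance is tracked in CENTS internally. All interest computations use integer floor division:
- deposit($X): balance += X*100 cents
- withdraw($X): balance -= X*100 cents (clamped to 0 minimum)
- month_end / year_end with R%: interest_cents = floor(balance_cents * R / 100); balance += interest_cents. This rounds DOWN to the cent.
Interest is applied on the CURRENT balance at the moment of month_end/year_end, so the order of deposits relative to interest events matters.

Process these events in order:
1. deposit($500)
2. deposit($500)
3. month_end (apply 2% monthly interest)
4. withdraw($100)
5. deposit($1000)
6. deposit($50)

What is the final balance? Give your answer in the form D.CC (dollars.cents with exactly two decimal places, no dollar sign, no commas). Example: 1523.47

Answer: 1970.00

Derivation:
After 1 (deposit($500)): balance=$500.00 total_interest=$0.00
After 2 (deposit($500)): balance=$1000.00 total_interest=$0.00
After 3 (month_end (apply 2% monthly interest)): balance=$1020.00 total_interest=$20.00
After 4 (withdraw($100)): balance=$920.00 total_interest=$20.00
After 5 (deposit($1000)): balance=$1920.00 total_interest=$20.00
After 6 (deposit($50)): balance=$1970.00 total_interest=$20.00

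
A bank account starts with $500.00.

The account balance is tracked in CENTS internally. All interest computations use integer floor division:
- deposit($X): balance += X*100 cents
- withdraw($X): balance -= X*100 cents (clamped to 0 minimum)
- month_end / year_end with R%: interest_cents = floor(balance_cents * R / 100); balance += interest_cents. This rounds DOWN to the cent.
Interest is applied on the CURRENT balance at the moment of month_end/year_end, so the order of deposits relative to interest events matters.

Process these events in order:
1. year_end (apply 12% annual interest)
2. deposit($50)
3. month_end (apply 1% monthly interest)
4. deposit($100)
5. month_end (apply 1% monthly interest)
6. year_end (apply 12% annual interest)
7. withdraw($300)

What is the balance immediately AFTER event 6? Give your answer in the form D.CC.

After 1 (year_end (apply 12% annual interest)): balance=$560.00 total_interest=$60.00
After 2 (deposit($50)): balance=$610.00 total_interest=$60.00
After 3 (month_end (apply 1% monthly interest)): balance=$616.10 total_interest=$66.10
After 4 (deposit($100)): balance=$716.10 total_interest=$66.10
After 5 (month_end (apply 1% monthly interest)): balance=$723.26 total_interest=$73.26
After 6 (year_end (apply 12% annual interest)): balance=$810.05 total_interest=$160.05

Answer: 810.05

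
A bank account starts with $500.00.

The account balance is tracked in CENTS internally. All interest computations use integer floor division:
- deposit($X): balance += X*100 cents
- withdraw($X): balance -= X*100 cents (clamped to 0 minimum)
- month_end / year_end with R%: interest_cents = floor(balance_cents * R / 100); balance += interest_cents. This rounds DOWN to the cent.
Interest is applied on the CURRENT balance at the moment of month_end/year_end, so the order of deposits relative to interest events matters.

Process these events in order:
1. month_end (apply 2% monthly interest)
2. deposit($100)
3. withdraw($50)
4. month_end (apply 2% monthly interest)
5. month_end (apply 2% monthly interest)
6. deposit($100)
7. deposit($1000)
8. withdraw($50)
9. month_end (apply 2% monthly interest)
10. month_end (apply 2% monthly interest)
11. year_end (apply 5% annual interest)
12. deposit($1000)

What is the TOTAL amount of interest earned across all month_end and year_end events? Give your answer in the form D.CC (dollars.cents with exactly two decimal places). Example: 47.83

Answer: 183.49

Derivation:
After 1 (month_end (apply 2% monthly interest)): balance=$510.00 total_interest=$10.00
After 2 (deposit($100)): balance=$610.00 total_interest=$10.00
After 3 (withdraw($50)): balance=$560.00 total_interest=$10.00
After 4 (month_end (apply 2% monthly interest)): balance=$571.20 total_interest=$21.20
After 5 (month_end (apply 2% monthly interest)): balance=$582.62 total_interest=$32.62
After 6 (deposit($100)): balance=$682.62 total_interest=$32.62
After 7 (deposit($1000)): balance=$1682.62 total_interest=$32.62
After 8 (withdraw($50)): balance=$1632.62 total_interest=$32.62
After 9 (month_end (apply 2% monthly interest)): balance=$1665.27 total_interest=$65.27
After 10 (month_end (apply 2% monthly interest)): balance=$1698.57 total_interest=$98.57
After 11 (year_end (apply 5% annual interest)): balance=$1783.49 total_interest=$183.49
After 12 (deposit($1000)): balance=$2783.49 total_interest=$183.49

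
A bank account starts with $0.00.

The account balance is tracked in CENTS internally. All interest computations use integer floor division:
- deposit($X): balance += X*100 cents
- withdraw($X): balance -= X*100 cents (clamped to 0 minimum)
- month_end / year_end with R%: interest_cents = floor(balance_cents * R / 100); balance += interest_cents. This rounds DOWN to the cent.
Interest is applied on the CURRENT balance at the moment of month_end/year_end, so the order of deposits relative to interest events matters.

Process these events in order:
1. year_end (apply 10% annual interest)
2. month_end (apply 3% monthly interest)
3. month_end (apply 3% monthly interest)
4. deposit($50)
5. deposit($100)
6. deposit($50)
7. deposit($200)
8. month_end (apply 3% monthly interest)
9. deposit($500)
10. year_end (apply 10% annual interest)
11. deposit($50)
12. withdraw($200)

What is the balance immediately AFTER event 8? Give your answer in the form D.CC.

Answer: 412.00

Derivation:
After 1 (year_end (apply 10% annual interest)): balance=$0.00 total_interest=$0.00
After 2 (month_end (apply 3% monthly interest)): balance=$0.00 total_interest=$0.00
After 3 (month_end (apply 3% monthly interest)): balance=$0.00 total_interest=$0.00
After 4 (deposit($50)): balance=$50.00 total_interest=$0.00
After 5 (deposit($100)): balance=$150.00 total_interest=$0.00
After 6 (deposit($50)): balance=$200.00 total_interest=$0.00
After 7 (deposit($200)): balance=$400.00 total_interest=$0.00
After 8 (month_end (apply 3% monthly interest)): balance=$412.00 total_interest=$12.00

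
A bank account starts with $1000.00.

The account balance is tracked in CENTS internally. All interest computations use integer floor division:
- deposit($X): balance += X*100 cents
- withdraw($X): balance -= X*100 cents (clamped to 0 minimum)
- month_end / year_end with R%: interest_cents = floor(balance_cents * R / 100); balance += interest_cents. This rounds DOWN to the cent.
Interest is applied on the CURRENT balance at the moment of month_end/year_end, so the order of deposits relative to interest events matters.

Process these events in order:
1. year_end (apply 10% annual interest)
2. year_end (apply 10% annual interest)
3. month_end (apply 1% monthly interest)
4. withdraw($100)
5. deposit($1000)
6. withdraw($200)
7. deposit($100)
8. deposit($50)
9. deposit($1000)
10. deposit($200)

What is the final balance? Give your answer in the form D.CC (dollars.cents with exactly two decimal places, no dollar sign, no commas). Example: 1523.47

After 1 (year_end (apply 10% annual interest)): balance=$1100.00 total_interest=$100.00
After 2 (year_end (apply 10% annual interest)): balance=$1210.00 total_interest=$210.00
After 3 (month_end (apply 1% monthly interest)): balance=$1222.10 total_interest=$222.10
After 4 (withdraw($100)): balance=$1122.10 total_interest=$222.10
After 5 (deposit($1000)): balance=$2122.10 total_interest=$222.10
After 6 (withdraw($200)): balance=$1922.10 total_interest=$222.10
After 7 (deposit($100)): balance=$2022.10 total_interest=$222.10
After 8 (deposit($50)): balance=$2072.10 total_interest=$222.10
After 9 (deposit($1000)): balance=$3072.10 total_interest=$222.10
After 10 (deposit($200)): balance=$3272.10 total_interest=$222.10

Answer: 3272.10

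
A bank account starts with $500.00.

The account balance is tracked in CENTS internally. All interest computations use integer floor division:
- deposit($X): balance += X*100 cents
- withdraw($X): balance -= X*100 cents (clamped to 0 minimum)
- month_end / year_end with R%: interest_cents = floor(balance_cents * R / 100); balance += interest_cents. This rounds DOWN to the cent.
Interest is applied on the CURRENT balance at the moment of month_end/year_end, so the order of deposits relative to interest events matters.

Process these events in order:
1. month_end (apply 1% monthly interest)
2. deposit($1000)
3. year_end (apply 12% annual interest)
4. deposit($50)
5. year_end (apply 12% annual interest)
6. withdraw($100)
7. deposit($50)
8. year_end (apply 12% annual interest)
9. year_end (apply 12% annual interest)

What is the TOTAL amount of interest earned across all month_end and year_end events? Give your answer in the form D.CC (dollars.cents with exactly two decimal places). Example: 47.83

Answer: 875.66

Derivation:
After 1 (month_end (apply 1% monthly interest)): balance=$505.00 total_interest=$5.00
After 2 (deposit($1000)): balance=$1505.00 total_interest=$5.00
After 3 (year_end (apply 12% annual interest)): balance=$1685.60 total_interest=$185.60
After 4 (deposit($50)): balance=$1735.60 total_interest=$185.60
After 5 (year_end (apply 12% annual interest)): balance=$1943.87 total_interest=$393.87
After 6 (withdraw($100)): balance=$1843.87 total_interest=$393.87
After 7 (deposit($50)): balance=$1893.87 total_interest=$393.87
After 8 (year_end (apply 12% annual interest)): balance=$2121.13 total_interest=$621.13
After 9 (year_end (apply 12% annual interest)): balance=$2375.66 total_interest=$875.66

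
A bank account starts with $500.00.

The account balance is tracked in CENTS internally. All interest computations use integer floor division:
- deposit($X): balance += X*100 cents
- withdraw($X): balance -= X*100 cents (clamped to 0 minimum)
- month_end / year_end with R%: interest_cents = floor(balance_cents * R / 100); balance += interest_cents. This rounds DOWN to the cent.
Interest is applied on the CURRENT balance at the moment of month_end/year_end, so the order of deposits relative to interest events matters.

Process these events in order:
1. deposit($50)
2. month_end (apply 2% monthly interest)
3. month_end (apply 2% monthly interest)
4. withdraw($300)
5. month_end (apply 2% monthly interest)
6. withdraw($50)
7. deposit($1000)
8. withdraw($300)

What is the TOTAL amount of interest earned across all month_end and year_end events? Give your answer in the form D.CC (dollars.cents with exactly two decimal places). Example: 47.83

Answer: 27.66

Derivation:
After 1 (deposit($50)): balance=$550.00 total_interest=$0.00
After 2 (month_end (apply 2% monthly interest)): balance=$561.00 total_interest=$11.00
After 3 (month_end (apply 2% monthly interest)): balance=$572.22 total_interest=$22.22
After 4 (withdraw($300)): balance=$272.22 total_interest=$22.22
After 5 (month_end (apply 2% monthly interest)): balance=$277.66 total_interest=$27.66
After 6 (withdraw($50)): balance=$227.66 total_interest=$27.66
After 7 (deposit($1000)): balance=$1227.66 total_interest=$27.66
After 8 (withdraw($300)): balance=$927.66 total_interest=$27.66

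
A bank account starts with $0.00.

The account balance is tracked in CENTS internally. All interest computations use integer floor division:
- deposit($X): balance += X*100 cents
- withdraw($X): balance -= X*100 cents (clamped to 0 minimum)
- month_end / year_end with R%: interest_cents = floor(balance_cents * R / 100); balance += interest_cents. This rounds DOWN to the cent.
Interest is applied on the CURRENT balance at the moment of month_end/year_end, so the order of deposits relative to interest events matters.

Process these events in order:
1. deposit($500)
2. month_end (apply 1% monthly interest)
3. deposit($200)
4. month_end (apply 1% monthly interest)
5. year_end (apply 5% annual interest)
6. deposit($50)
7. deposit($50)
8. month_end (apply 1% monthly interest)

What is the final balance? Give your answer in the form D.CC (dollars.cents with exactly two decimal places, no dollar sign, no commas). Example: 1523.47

Answer: 856.12

Derivation:
After 1 (deposit($500)): balance=$500.00 total_interest=$0.00
After 2 (month_end (apply 1% monthly interest)): balance=$505.00 total_interest=$5.00
After 3 (deposit($200)): balance=$705.00 total_interest=$5.00
After 4 (month_end (apply 1% monthly interest)): balance=$712.05 total_interest=$12.05
After 5 (year_end (apply 5% annual interest)): balance=$747.65 total_interest=$47.65
After 6 (deposit($50)): balance=$797.65 total_interest=$47.65
After 7 (deposit($50)): balance=$847.65 total_interest=$47.65
After 8 (month_end (apply 1% monthly interest)): balance=$856.12 total_interest=$56.12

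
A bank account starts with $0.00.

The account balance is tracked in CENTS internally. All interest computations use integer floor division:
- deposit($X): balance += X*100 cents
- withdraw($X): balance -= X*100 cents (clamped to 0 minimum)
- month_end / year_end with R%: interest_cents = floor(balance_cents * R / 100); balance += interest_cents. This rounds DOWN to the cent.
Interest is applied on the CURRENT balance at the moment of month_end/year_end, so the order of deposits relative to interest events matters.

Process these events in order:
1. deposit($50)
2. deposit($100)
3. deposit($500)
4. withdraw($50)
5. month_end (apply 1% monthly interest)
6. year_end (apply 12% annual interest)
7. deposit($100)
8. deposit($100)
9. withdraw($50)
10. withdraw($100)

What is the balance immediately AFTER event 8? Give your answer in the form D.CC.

Answer: 878.72

Derivation:
After 1 (deposit($50)): balance=$50.00 total_interest=$0.00
After 2 (deposit($100)): balance=$150.00 total_interest=$0.00
After 3 (deposit($500)): balance=$650.00 total_interest=$0.00
After 4 (withdraw($50)): balance=$600.00 total_interest=$0.00
After 5 (month_end (apply 1% monthly interest)): balance=$606.00 total_interest=$6.00
After 6 (year_end (apply 12% annual interest)): balance=$678.72 total_interest=$78.72
After 7 (deposit($100)): balance=$778.72 total_interest=$78.72
After 8 (deposit($100)): balance=$878.72 total_interest=$78.72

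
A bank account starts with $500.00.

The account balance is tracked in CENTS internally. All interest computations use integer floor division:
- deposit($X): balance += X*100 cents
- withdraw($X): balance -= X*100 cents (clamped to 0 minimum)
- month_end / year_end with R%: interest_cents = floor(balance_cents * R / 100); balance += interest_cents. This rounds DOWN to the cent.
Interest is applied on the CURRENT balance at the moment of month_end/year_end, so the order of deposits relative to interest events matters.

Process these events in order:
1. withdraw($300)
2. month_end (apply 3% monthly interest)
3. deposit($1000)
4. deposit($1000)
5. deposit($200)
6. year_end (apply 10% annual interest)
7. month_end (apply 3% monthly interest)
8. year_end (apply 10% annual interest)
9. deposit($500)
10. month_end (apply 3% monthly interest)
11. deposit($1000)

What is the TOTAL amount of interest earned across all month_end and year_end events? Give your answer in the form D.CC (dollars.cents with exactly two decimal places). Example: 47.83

Answer: 703.53

Derivation:
After 1 (withdraw($300)): balance=$200.00 total_interest=$0.00
After 2 (month_end (apply 3% monthly interest)): balance=$206.00 total_interest=$6.00
After 3 (deposit($1000)): balance=$1206.00 total_interest=$6.00
After 4 (deposit($1000)): balance=$2206.00 total_interest=$6.00
After 5 (deposit($200)): balance=$2406.00 total_interest=$6.00
After 6 (year_end (apply 10% annual interest)): balance=$2646.60 total_interest=$246.60
After 7 (month_end (apply 3% monthly interest)): balance=$2725.99 total_interest=$325.99
After 8 (year_end (apply 10% annual interest)): balance=$2998.58 total_interest=$598.58
After 9 (deposit($500)): balance=$3498.58 total_interest=$598.58
After 10 (month_end (apply 3% monthly interest)): balance=$3603.53 total_interest=$703.53
After 11 (deposit($1000)): balance=$4603.53 total_interest=$703.53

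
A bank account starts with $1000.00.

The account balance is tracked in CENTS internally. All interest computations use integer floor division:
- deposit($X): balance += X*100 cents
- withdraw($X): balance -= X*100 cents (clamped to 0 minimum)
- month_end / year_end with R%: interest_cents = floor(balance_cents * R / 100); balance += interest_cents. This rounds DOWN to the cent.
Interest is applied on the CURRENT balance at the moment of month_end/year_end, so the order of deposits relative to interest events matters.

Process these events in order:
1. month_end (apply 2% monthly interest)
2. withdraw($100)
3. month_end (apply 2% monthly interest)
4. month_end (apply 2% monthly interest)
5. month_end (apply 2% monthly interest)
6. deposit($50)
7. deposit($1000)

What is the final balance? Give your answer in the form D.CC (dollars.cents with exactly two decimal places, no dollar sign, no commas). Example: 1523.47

After 1 (month_end (apply 2% monthly interest)): balance=$1020.00 total_interest=$20.00
After 2 (withdraw($100)): balance=$920.00 total_interest=$20.00
After 3 (month_end (apply 2% monthly interest)): balance=$938.40 total_interest=$38.40
After 4 (month_end (apply 2% monthly interest)): balance=$957.16 total_interest=$57.16
After 5 (month_end (apply 2% monthly interest)): balance=$976.30 total_interest=$76.30
After 6 (deposit($50)): balance=$1026.30 total_interest=$76.30
After 7 (deposit($1000)): balance=$2026.30 total_interest=$76.30

Answer: 2026.30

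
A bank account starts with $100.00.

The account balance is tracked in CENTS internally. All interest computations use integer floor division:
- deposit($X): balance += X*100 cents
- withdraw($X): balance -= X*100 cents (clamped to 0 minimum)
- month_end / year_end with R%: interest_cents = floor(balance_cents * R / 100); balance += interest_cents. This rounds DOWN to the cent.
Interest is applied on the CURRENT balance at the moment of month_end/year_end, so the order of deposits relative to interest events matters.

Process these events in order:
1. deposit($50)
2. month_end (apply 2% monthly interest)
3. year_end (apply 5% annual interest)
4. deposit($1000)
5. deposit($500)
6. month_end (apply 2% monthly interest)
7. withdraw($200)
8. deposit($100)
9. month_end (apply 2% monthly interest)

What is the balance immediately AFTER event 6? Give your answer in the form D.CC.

Answer: 1693.86

Derivation:
After 1 (deposit($50)): balance=$150.00 total_interest=$0.00
After 2 (month_end (apply 2% monthly interest)): balance=$153.00 total_interest=$3.00
After 3 (year_end (apply 5% annual interest)): balance=$160.65 total_interest=$10.65
After 4 (deposit($1000)): balance=$1160.65 total_interest=$10.65
After 5 (deposit($500)): balance=$1660.65 total_interest=$10.65
After 6 (month_end (apply 2% monthly interest)): balance=$1693.86 total_interest=$43.86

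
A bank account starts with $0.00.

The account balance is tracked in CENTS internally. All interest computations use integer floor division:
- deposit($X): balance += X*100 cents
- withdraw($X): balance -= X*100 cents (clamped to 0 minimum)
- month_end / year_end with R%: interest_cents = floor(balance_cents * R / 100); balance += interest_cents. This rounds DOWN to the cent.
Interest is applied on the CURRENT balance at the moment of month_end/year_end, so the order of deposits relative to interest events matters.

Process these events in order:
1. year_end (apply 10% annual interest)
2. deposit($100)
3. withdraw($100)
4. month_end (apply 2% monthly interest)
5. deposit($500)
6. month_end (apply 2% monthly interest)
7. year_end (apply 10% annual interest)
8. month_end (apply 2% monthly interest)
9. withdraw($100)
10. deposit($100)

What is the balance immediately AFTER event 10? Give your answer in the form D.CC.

Answer: 572.22

Derivation:
After 1 (year_end (apply 10% annual interest)): balance=$0.00 total_interest=$0.00
After 2 (deposit($100)): balance=$100.00 total_interest=$0.00
After 3 (withdraw($100)): balance=$0.00 total_interest=$0.00
After 4 (month_end (apply 2% monthly interest)): balance=$0.00 total_interest=$0.00
After 5 (deposit($500)): balance=$500.00 total_interest=$0.00
After 6 (month_end (apply 2% monthly interest)): balance=$510.00 total_interest=$10.00
After 7 (year_end (apply 10% annual interest)): balance=$561.00 total_interest=$61.00
After 8 (month_end (apply 2% monthly interest)): balance=$572.22 total_interest=$72.22
After 9 (withdraw($100)): balance=$472.22 total_interest=$72.22
After 10 (deposit($100)): balance=$572.22 total_interest=$72.22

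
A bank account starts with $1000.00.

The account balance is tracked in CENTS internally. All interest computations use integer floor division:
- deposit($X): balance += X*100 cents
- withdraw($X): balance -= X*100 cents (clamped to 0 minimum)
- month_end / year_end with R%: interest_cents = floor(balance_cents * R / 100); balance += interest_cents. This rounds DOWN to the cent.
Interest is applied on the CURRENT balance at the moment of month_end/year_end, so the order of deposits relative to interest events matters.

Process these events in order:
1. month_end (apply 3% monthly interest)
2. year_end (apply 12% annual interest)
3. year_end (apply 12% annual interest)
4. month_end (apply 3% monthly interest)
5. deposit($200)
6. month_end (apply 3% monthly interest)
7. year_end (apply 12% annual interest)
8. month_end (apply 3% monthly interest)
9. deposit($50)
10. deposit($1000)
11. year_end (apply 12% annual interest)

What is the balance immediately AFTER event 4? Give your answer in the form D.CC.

After 1 (month_end (apply 3% monthly interest)): balance=$1030.00 total_interest=$30.00
After 2 (year_end (apply 12% annual interest)): balance=$1153.60 total_interest=$153.60
After 3 (year_end (apply 12% annual interest)): balance=$1292.03 total_interest=$292.03
After 4 (month_end (apply 3% monthly interest)): balance=$1330.79 total_interest=$330.79

Answer: 1330.79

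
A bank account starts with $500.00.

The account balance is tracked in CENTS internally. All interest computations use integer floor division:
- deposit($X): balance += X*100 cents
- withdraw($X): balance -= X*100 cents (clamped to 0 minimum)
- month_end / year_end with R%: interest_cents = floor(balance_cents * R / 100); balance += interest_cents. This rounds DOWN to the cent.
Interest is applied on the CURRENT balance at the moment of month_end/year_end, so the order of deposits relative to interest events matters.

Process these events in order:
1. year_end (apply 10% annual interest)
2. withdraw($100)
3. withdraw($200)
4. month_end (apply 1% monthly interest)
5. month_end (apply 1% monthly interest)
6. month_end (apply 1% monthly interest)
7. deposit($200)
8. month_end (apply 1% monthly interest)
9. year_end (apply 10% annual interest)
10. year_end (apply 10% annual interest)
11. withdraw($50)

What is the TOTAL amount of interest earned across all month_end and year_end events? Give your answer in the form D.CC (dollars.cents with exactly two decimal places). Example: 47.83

After 1 (year_end (apply 10% annual interest)): balance=$550.00 total_interest=$50.00
After 2 (withdraw($100)): balance=$450.00 total_interest=$50.00
After 3 (withdraw($200)): balance=$250.00 total_interest=$50.00
After 4 (month_end (apply 1% monthly interest)): balance=$252.50 total_interest=$52.50
After 5 (month_end (apply 1% monthly interest)): balance=$255.02 total_interest=$55.02
After 6 (month_end (apply 1% monthly interest)): balance=$257.57 total_interest=$57.57
After 7 (deposit($200)): balance=$457.57 total_interest=$57.57
After 8 (month_end (apply 1% monthly interest)): balance=$462.14 total_interest=$62.14
After 9 (year_end (apply 10% annual interest)): balance=$508.35 total_interest=$108.35
After 10 (year_end (apply 10% annual interest)): balance=$559.18 total_interest=$159.18
After 11 (withdraw($50)): balance=$509.18 total_interest=$159.18

Answer: 159.18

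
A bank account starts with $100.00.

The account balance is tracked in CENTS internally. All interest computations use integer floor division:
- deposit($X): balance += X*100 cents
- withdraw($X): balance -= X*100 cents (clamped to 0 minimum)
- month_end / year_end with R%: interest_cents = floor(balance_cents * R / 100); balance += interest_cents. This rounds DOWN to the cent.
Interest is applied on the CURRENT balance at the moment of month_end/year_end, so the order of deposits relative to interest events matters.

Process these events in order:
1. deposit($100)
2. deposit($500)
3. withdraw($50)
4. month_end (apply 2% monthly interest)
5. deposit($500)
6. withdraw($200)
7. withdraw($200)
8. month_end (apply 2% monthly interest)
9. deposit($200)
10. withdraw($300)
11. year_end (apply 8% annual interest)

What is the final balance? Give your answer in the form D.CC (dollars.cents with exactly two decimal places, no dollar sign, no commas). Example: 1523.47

Answer: 732.52

Derivation:
After 1 (deposit($100)): balance=$200.00 total_interest=$0.00
After 2 (deposit($500)): balance=$700.00 total_interest=$0.00
After 3 (withdraw($50)): balance=$650.00 total_interest=$0.00
After 4 (month_end (apply 2% monthly interest)): balance=$663.00 total_interest=$13.00
After 5 (deposit($500)): balance=$1163.00 total_interest=$13.00
After 6 (withdraw($200)): balance=$963.00 total_interest=$13.00
After 7 (withdraw($200)): balance=$763.00 total_interest=$13.00
After 8 (month_end (apply 2% monthly interest)): balance=$778.26 total_interest=$28.26
After 9 (deposit($200)): balance=$978.26 total_interest=$28.26
After 10 (withdraw($300)): balance=$678.26 total_interest=$28.26
After 11 (year_end (apply 8% annual interest)): balance=$732.52 total_interest=$82.52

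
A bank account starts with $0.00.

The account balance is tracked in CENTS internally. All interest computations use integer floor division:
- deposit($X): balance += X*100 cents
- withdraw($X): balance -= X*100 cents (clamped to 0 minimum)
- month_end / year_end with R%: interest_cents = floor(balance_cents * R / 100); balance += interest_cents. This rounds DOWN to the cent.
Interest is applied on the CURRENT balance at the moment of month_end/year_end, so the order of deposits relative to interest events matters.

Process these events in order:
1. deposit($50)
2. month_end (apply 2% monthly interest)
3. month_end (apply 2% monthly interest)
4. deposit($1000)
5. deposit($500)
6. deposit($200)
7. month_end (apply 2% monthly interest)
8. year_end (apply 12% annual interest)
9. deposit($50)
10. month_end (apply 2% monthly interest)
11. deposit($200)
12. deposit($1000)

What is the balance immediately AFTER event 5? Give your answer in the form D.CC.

After 1 (deposit($50)): balance=$50.00 total_interest=$0.00
After 2 (month_end (apply 2% monthly interest)): balance=$51.00 total_interest=$1.00
After 3 (month_end (apply 2% monthly interest)): balance=$52.02 total_interest=$2.02
After 4 (deposit($1000)): balance=$1052.02 total_interest=$2.02
After 5 (deposit($500)): balance=$1552.02 total_interest=$2.02

Answer: 1552.02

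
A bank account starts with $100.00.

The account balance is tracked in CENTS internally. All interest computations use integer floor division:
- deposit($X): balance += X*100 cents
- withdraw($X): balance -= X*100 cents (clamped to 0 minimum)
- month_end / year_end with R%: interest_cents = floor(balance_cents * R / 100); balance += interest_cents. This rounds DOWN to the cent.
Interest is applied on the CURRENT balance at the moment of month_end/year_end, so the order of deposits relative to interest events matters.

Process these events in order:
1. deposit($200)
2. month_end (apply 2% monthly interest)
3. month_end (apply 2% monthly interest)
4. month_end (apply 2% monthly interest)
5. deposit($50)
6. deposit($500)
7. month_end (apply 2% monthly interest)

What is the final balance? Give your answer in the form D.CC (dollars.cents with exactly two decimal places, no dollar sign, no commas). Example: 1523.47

After 1 (deposit($200)): balance=$300.00 total_interest=$0.00
After 2 (month_end (apply 2% monthly interest)): balance=$306.00 total_interest=$6.00
After 3 (month_end (apply 2% monthly interest)): balance=$312.12 total_interest=$12.12
After 4 (month_end (apply 2% monthly interest)): balance=$318.36 total_interest=$18.36
After 5 (deposit($50)): balance=$368.36 total_interest=$18.36
After 6 (deposit($500)): balance=$868.36 total_interest=$18.36
After 7 (month_end (apply 2% monthly interest)): balance=$885.72 total_interest=$35.72

Answer: 885.72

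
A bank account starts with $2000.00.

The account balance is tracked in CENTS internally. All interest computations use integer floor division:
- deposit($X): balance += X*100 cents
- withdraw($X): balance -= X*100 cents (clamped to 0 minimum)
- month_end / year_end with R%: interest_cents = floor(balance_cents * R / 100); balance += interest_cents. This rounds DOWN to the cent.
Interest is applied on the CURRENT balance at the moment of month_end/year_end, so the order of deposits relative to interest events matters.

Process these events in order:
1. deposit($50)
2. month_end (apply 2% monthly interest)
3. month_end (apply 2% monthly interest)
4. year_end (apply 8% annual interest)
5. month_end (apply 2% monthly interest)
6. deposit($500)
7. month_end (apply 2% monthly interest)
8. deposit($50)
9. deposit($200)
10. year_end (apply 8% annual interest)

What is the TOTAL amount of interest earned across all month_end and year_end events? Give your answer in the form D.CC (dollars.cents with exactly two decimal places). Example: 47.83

Answer: 609.00

Derivation:
After 1 (deposit($50)): balance=$2050.00 total_interest=$0.00
After 2 (month_end (apply 2% monthly interest)): balance=$2091.00 total_interest=$41.00
After 3 (month_end (apply 2% monthly interest)): balance=$2132.82 total_interest=$82.82
After 4 (year_end (apply 8% annual interest)): balance=$2303.44 total_interest=$253.44
After 5 (month_end (apply 2% monthly interest)): balance=$2349.50 total_interest=$299.50
After 6 (deposit($500)): balance=$2849.50 total_interest=$299.50
After 7 (month_end (apply 2% monthly interest)): balance=$2906.49 total_interest=$356.49
After 8 (deposit($50)): balance=$2956.49 total_interest=$356.49
After 9 (deposit($200)): balance=$3156.49 total_interest=$356.49
After 10 (year_end (apply 8% annual interest)): balance=$3409.00 total_interest=$609.00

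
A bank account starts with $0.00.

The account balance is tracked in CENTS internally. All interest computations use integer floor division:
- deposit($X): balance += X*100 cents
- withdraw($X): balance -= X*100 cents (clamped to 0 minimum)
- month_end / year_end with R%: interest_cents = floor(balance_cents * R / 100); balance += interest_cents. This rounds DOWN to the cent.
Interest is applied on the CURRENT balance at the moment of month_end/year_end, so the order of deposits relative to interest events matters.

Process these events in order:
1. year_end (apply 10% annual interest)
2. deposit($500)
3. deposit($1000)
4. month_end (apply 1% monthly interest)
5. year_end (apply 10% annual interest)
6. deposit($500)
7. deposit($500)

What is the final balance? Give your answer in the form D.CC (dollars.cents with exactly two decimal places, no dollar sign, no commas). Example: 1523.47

Answer: 2666.50

Derivation:
After 1 (year_end (apply 10% annual interest)): balance=$0.00 total_interest=$0.00
After 2 (deposit($500)): balance=$500.00 total_interest=$0.00
After 3 (deposit($1000)): balance=$1500.00 total_interest=$0.00
After 4 (month_end (apply 1% monthly interest)): balance=$1515.00 total_interest=$15.00
After 5 (year_end (apply 10% annual interest)): balance=$1666.50 total_interest=$166.50
After 6 (deposit($500)): balance=$2166.50 total_interest=$166.50
After 7 (deposit($500)): balance=$2666.50 total_interest=$166.50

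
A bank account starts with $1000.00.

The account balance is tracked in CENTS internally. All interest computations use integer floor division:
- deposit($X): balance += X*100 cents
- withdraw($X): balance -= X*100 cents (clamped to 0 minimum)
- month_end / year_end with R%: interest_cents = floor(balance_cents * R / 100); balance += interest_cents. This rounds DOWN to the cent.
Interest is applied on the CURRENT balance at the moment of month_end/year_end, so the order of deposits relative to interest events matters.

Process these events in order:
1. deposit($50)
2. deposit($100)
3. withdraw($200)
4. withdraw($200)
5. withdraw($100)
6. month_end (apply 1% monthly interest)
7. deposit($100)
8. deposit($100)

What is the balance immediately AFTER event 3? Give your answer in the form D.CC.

After 1 (deposit($50)): balance=$1050.00 total_interest=$0.00
After 2 (deposit($100)): balance=$1150.00 total_interest=$0.00
After 3 (withdraw($200)): balance=$950.00 total_interest=$0.00

Answer: 950.00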